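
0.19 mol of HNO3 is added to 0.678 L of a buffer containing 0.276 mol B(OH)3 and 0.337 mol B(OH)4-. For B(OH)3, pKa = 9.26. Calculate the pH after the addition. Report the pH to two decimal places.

pH = 8.76

After neutralization: n(B(OH)3) = 0.466 mol, n(B(OH)4-) = 0.147 mol.
Henderson–Hasselbalch with mole ratio 0.147/0.466: pH = 9.26 + (-0.501)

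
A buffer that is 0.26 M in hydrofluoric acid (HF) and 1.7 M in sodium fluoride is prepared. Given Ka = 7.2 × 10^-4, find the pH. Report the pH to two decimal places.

pKa = −log(7.2 × 10^-4) = 3.143
pH = pKa + log([A⁻]/[HA]) = 3.143 + log(1.7/0.26)
pH = 3.143 + (+0.815) = 3.96

pH = 3.96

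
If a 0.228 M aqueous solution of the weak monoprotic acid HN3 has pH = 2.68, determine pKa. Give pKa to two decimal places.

pKa = 4.71

[H+] = 10^(-2.68) = 2.09 × 10^-3 M
At equilibrium [HA] = 0.228 − 2.09 × 10^-3 = 2.26 × 10^-1 M
Ka = [H+][A-]/[HA] = (2.09 × 10^-3)² / 2.26 × 10^-1 = 1.93 × 10^-5
pKa = -log(1.93 × 10^-5) = 4.71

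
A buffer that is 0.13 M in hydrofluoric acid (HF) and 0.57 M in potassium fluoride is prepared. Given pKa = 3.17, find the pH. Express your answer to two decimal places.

Using pH = pKa + log([base]/[acid]) with [base]/[acid] = 0.57/0.13:
pH = 3.17 + (+0.642) = 3.81

pH = 3.81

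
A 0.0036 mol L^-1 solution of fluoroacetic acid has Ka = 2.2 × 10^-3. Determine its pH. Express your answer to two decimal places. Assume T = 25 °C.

pH = 2.72

FCH2COOH ⇌ FCH2COO- + H+
From the ICE table, Ka = [H+]²/(0.0036 − [H+]) = 2.2 × 10^-3.
[H+] is not negligible relative to C₀; solve [H+]² + 0.0022·[H+] − 7.92e-06 = 0.
[H+] = (−Ka + √(Ka² + 4·Ka·C₀))/2 = 1.92 × 10^-3 M
pH = −log(1.92 × 10^-3) = 2.72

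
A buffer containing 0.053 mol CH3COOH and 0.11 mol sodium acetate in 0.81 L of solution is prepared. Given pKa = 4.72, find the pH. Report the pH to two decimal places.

Using pH = pKa + log([base]/[acid]) with [base]/[acid] = 0.11/0.053:
pH = 4.72 + (+0.317) = 5.04

pH = 5.04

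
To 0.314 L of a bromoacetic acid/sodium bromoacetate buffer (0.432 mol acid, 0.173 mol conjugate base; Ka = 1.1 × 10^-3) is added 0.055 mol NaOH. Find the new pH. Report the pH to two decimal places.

pH = 2.74

OH- converts BrCH2COOH to BrCH2COO-: BrCH2COOH → 0.377 mol, BrCH2COO- → 0.228 mol.
pKa = −log(1.1 × 10^-3) = 2.959
pH = pKa + log([A⁻]/[HA]) = 2.959 + log(0.228/0.377) = 2.959 -0.218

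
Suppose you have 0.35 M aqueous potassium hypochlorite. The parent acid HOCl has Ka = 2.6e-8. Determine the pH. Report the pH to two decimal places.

pH = 10.56

OCl- is the conjugate base of the weak acid HOCl.
Kb = Kw/Ka = 1.0×10^-14 / 2.6 × 10^-8 = 3.85 × 10^-7
Kb = x²/(0.35 − x) = 3.85 × 10^-7
Assume x ≪ 0.35: x ≈ √(3.85 × 10^-7 × 0.35) = 3.67 × 10^-4 M
Check: 0.1% ionized — well under 5%, approximation valid.
pOH = 3.44, so pH = 14.00 − pOH = 10.56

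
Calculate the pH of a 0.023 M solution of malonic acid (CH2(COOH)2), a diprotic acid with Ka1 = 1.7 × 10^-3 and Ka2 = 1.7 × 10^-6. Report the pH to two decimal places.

pH = 2.26

Since Ka1 ≫ Ka2, the first ionization dominates [H+].
Ka1 = x²/(0.023 − x) = 1.7 × 10^-3
Solving the quadratic: x = (−Ka1 + √(Ka1² + 4·Ka1·C₀))/2 = 5.46 × 10^-3 M
pH = −log(5.46 × 10^-3) = 2.26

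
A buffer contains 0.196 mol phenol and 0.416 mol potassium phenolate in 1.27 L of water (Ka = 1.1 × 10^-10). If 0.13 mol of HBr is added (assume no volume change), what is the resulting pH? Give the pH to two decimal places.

Added H+ converts C6H5O- to C6H5OH: C6H5OH → 0.326 mol, C6H5O- → 0.286 mol.
pKa = −log(1.1 × 10^-10) = 9.959
Henderson–Hasselbalch with mole ratio 0.286/0.326: pH = 9.959 + (-0.057)

pH = 9.90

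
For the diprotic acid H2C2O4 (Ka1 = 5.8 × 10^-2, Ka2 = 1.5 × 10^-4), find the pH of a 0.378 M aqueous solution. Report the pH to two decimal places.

Ka1 ≫ Ka2, so treat the first dissociation as the only significant source of H+.
Ka1 = x²/(0.378 − x) = 5.8 × 10^-2
Solving the quadratic: x = (−Ka1 + √(Ka1² + 4·Ka1·C₀))/2 = 1.22 × 10^-1 M
pH = −log(1.22 × 10^-1) = 0.91

pH = 0.91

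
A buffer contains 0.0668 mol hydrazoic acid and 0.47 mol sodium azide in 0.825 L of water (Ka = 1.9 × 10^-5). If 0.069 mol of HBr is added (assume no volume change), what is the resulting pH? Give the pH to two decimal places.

After neutralization: n(HN3) = 0.136 mol, n(N3-) = 0.401 mol.
pKa = −log(1.9 × 10^-5) = 4.721
Henderson–Hasselbalch with mole ratio 0.401/0.136: pH = 4.721 + (+0.470)

pH = 5.19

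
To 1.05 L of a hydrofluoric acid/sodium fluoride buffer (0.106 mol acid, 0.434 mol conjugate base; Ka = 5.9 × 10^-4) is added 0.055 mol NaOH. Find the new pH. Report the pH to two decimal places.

OH- converts HF to F-: HF → 0.051 mol, F- → 0.489 mol.
pKa = −log(5.9 × 10^-4) = 3.229
pH = pKa + log(n_F-/n_HF) = 3.229 + log(0.489/0.051) = 3.229 + (+0.982)

pH = 4.21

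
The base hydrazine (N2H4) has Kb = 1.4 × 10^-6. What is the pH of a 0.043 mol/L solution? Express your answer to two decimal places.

pH = 10.39

N2H4 + H2O ⇌ N2H5+ + OH-
Kb = [OH-]²/(0.043 − [OH-]) = 1.4 × 10^-6
Since Kb ≪ C₀, [OH-] ≈ √(Kb·C₀) = 2.45 × 10^-4 M.
pOH = 3.61, so pH = 14.00 − pOH = 10.39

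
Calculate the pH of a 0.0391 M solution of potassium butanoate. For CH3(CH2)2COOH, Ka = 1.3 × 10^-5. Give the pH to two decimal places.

CH3(CH2)2COO- is the conjugate base of the weak acid CH3(CH2)2COOH.
Kb = Kw/Ka = 1.0×10^-14 / 1.3 × 10^-5 = 7.69 × 10^-10
Kb = [OH-]²/(0.0391 − [OH-]) = 7.69 × 10^-10
Assume [OH-] ≪ 0.0391: [OH-] ≈ √(7.69 × 10^-10 × 0.0391) = 5.48 × 10^-6 M
pOH = 5.26, so pH = 14.00 − pOH = 8.74

pH = 8.74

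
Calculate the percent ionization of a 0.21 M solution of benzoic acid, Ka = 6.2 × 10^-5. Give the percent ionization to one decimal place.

1.7%

C6H5COOH ⇌ C6H5COO- + H+; let x = [H+] at equilibrium.
x ≈ √(Ka·C₀) = √(6.2 × 10^-5 × 0.21) = 3.61 × 10^-3 M
Fraction ionized = 3.61 × 10^-3 / 0.21 = 0.0172 → 1.7%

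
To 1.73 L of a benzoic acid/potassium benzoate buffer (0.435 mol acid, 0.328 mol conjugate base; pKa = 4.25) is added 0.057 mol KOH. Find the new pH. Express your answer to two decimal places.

OH- converts C6H5COOH to C6H5COO-: C6H5COOH → 0.378 mol, C6H5COO- → 0.385 mol.
pH = pKa + log(n_C6H5COO-/n_C6H5COOH) = 4.25 + log(0.385/0.378) = 4.25 + (+0.008)

pH = 4.26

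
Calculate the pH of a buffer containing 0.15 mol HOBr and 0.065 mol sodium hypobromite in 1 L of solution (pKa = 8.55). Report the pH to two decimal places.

Henderson–Hasselbalch: pH = pKa + log([OBr-]/[HOBr]) = 8.55 + log(0.065/0.15)
pH = 8.55 + (-0.363) = 8.19

pH = 8.19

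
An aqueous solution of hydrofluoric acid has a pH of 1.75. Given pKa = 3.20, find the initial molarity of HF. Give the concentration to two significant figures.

[H+] = 10^(-1.75) = 1.78 × 10^-2 M = x
Ka = 10^(−3.20) = 6.31 × 10^-4
Ka = x²/(C₀ − x) ⇒ C₀ = x + x²/Ka
C₀ = 1.78 × 10^-2 + (1.78 × 10^-2)²/(6.31 × 10^-4) = 5.20 × 10^-1 M

C₀ = 5.2 × 10^-1 M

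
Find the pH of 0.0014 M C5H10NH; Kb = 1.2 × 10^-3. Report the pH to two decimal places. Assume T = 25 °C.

pH = 10.92

C5H10NH + H2O ⇌ C5H10NH2+ + OH-
Kb = x²/(0.0014 − x) = 1.2 × 10^-3
x is not negligible relative to C₀; solve x² + 0.0012·x − 1.68e-06 = 0.
x = [−0.0012 + √(0.0012² + 6.72e-06)]/2 = 8.28 × 10^-4 M
pOH = −log(8.28 × 10^-4) = 3.08; pH = 14.00 − 3.08 = 10.92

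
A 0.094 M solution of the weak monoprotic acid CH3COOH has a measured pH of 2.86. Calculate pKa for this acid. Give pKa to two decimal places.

pKa = 4.69

[H+] = 10^(-2.86) = 1.38 × 10^-3 M
At equilibrium [HA] = 0.094 − 1.38 × 10^-3 = 9.26 × 10^-2 M
Ka = [H+][A-]/[HA] = (1.38 × 10^-3)² / 9.26 × 10^-2 = 2.06 × 10^-5
pKa = -log(2.06 × 10^-5) = 4.69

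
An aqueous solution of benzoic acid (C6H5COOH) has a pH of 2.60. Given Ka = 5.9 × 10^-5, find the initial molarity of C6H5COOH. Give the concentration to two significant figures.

C₀ = 1.1 × 10^-1 M

[H+] = 10^(-2.60) = 2.51 × 10^-3 M = x
Ka = x²/(C₀ − x) ⇒ C₀ = x + x²/Ka
C₀ = 2.51 × 10^-3 + (2.51 × 10^-3)²/(5.9 × 10^-5) = 1.09 × 10^-1 M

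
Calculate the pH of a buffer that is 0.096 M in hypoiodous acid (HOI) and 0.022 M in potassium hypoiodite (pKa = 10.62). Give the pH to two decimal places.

Using pH = pKa + log([base]/[acid]) with [base]/[acid] = 0.022/0.096:
pH = 10.62 + (-0.640) = 9.98

pH = 9.98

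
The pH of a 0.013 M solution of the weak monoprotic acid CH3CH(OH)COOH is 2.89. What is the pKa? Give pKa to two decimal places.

[H+] = 10^(-2.89) = 1.29 × 10^-3 M
At equilibrium [HA] = 0.013 − 1.29 × 10^-3 = 1.17 × 10^-2 M
Ka = [H+][A-]/[HA] = (1.29 × 10^-3)² / 1.17 × 10^-2 = 1.42 × 10^-4
pKa = -log(1.42 × 10^-4) = 3.85

pKa = 3.85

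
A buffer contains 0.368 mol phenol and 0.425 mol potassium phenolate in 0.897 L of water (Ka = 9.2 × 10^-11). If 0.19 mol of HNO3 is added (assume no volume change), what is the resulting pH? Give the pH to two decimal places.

pH = 9.66

After neutralization: n(C6H5OH) = 0.558 mol, n(C6H5O-) = 0.235 mol.
pKa = −log(9.2 × 10^-11) = 10.036
Henderson–Hasselbalch with mole ratio 0.235/0.558: pH = 10.036 + (-0.376)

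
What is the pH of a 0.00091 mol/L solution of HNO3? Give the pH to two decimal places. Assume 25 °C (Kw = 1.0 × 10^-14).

HNO3 is a strong acid and dissociates completely, so [H+] = 0.00091 M.
pH = -log(0.00091) = 3.04

pH = 3.04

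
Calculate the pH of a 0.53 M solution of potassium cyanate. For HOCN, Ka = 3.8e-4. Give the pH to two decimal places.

pH = 8.57

OCN- is the conjugate base of the weak acid HOCN.
Kb = Kw/Ka = 1.0×10^-14 / 3.8 × 10^-4 = 2.63 × 10^-11
Kb = x²/(0.53 − x) = 2.63 × 10^-11
Neglecting x in the denominator: x = √(2.63 × 10^-11 × 0.53) = 3.73 × 10^-6 M
pOH = −log(3.73 × 10^-6) = 5.43; pH = 14.00 − 5.43 = 8.57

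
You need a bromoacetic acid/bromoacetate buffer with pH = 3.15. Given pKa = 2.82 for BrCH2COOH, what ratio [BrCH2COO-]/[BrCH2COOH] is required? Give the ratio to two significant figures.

pH = pKa + log(r) ⇒ log(r) = 3.15 − 2.82 = +0.33
r = [BrCH2COO-]/[BrCH2COOH] = 10^(+0.33) = 2.14

ratio = 2.1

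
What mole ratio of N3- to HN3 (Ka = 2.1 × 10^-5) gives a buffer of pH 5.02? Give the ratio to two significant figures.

pKa = -log(2.1 × 10^-5) = 4.678
pH = pKa + log(r) ⇒ log(r) = 5.02 − 4.678 = +0.342
r = [N3-]/[HN3] = 10^(+0.342) = 2.2

ratio = 2.2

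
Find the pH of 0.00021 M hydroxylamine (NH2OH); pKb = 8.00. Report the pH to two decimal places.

pH = 8.16

NH2OH + H2O ⇌ NH3OH+ + OH-
Kb = 10^(−8.00) = 1.00 × 10^-8
Kb = x²/(0.00021 − x) = 1.00 × 10^-8
Assume x ≪ 0.00021: x ≈ √(1.00 × 10^-8 × 0.00021) = 1.45 × 10^-6 M
pOH = 5.84, so pH = 14.00 − pOH = 8.16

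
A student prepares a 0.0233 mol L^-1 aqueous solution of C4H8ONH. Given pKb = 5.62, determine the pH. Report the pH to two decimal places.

pH = 10.37

C4H8ONH + H2O ⇌ C4H8ONH2+ + OH-
Kb = 10^(−5.62) = 2.40 × 10^-6
Kb = [OH-]²/(0.0233 − [OH-]) = 2.40 × 10^-6
Neglecting [OH-] in the denominator: [OH-] = √(2.40 × 10^-6 × 0.0233) = 2.36 × 10^-4 M
pOH = −log(2.36 × 10^-4) = 3.63; pH = 14.00 − 3.63 = 10.37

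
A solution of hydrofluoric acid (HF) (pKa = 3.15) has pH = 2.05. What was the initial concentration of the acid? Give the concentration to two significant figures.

C₀ = 1.2 × 10^-1 M

[H+] = 10^(-2.05) = 8.91 × 10^-3 M = x
Ka = 10^(−3.15) = 7.08 × 10^-4
Ka = x²/(C₀ − x) ⇒ C₀ = x + x²/Ka
C₀ = 8.91 × 10^-3 + (8.91 × 10^-3)²/(7.08 × 10^-4) = 1.21 × 10^-1 M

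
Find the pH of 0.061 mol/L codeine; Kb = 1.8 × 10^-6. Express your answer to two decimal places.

C18H21NO3 + H2O ⇌ C18H22NO3+ + OH-
From the ICE table, Kb = [OH-]²/(0.061 − [OH-]) = 1.8 × 10^-6.
Assume [OH-] ≪ 0.061: [OH-] ≈ √(1.8 × 10^-6 × 0.061) = 3.31 × 10^-4 M
Check: 0.54% ionized — well under 5%, approximation valid.
pOH = 3.48, so pH = 14.00 − pOH = 10.52

pH = 10.52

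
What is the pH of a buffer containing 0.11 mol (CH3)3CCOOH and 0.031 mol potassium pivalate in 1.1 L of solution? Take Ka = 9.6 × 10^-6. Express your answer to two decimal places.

pKa = −log(9.6 × 10^-6) = 5.018
Using pH = pKa + log([base]/[acid]) with [base]/[acid] = 0.031/0.11:
pH = 5.018 + (-0.550) = 4.47

pH = 4.47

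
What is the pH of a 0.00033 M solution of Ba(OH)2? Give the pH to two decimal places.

pH = 10.82

Ba(OH)2 is a strong base (each formula unit releases 2 OH-); [OH-] = 0.00066 M.
pOH = -log(0.00066) = 3.18
pH = 14.00 - 3.18 = 10.82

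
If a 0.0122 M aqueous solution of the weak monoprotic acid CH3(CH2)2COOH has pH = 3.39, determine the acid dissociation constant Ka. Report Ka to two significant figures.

Ka = 1.4 × 10^-5

[H+] = 10^(-3.39) = 4.07 × 10^-4 M
At equilibrium [HA] = 0.0122 − 4.07 × 10^-4 = 1.18 × 10^-2 M
Ka = [H+][A-]/[HA] = (4.07 × 10^-4)² / 1.18 × 10^-2 = 1.4 × 10^-5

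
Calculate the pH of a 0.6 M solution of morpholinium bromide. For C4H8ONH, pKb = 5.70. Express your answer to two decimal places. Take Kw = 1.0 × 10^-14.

C4H8ONH2+ is the conjugate acid of the weak base C4H8ONH.
Kb = 10^(−5.70) = 2.00 × 10^-6
Ka = Kw/Kb = 1.0×10^-14 / 2.00 × 10^-6 = 5.00 × 10^-9
Ka = [H+]²/(0.6 − [H+]) = 5.00 × 10^-9
Neglecting [H+] in the denominator: [H+] = √(5.00 × 10^-9 × 0.6) = 5.48 × 10^-5 M
Check: 0.0091% ionized — well under 5%, approximation valid.
pH = −log[H+] = −log(5.48 × 10^-5) = 4.26

pH = 4.26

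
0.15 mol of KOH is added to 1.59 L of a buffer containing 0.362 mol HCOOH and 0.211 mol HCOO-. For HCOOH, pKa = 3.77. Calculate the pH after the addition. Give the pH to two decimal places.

OH- converts HCOOH to HCOO-: HCOOH → 0.212 mol, HCOO- → 0.361 mol.
Henderson–Hasselbalch with mole ratio 0.361/0.212: pH = 3.77 + (+0.231)

pH = 4.00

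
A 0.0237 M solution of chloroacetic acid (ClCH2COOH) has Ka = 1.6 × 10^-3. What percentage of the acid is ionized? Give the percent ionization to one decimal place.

22.8%

ClCH2COOH ⇌ ClCH2COO- + H+; let x = [H+] at equilibrium.
Solve x² + 0.0016x − 3.79e-05 = 0 → x = 5.41 × 10^-3 M
Fraction ionized = 5.41 × 10^-3 / 0.0237 = 0.2283 → 22.8%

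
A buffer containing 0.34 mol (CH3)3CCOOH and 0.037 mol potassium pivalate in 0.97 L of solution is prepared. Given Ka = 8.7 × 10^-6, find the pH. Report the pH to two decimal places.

pH = 4.10

pKa = −log(8.7 × 10^-6) = 5.060
Using pH = pKa + log([base]/[acid]) with [base]/[acid] = 0.037/0.34:
pH = 5.060 + (-0.963) = 4.10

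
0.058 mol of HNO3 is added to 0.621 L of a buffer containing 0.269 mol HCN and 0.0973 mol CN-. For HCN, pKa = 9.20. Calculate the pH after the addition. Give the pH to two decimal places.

pH = 8.28

Added H+ converts CN- to HCN: HCN → 0.327 mol, CN- → 0.0393 mol.
pH = pKa + log([A⁻]/[HA]) = 9.20 + log(0.0393/0.327) = 9.20 -0.920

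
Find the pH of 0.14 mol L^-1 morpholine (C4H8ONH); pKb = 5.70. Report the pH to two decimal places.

pH = 10.72

C4H8ONH + H2O ⇌ C4H8ONH2+ + OH-
Kb = 10^(−5.70) = 2.00 × 10^-6
From the ICE table, Kb = x²/(0.14 − x) = 2.00 × 10^-6.
Since Kb ≪ C₀, x ≈ √(Kb·C₀) = 5.29 × 10^-4 M.
pOH = 3.28, so pH = 14.00 − pOH = 10.72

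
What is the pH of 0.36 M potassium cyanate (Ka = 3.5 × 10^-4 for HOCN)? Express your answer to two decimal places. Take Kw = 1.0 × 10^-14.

OCN- is the conjugate base of the weak acid HOCN.
Kb = Kw/Ka = 1.0×10^-14 / 3.5 × 10^-4 = 2.86 × 10^-11
From the ICE table, Kb = x²/(0.36 − x) = 2.86 × 10^-11.
Assume x ≪ 0.36: x ≈ √(2.86 × 10^-11 × 0.36) = 3.21 × 10^-6 M
(x/C₀ = 0.00089% < 5%, so the approximation holds.)
pOH = 5.49, so pH = 14.00 − pOH = 8.51

pH = 8.51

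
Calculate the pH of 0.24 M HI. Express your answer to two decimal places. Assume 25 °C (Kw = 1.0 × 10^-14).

pH = 0.62

HI is a strong acid and dissociates completely, so [H+] = 0.24 M.
pH = -log(0.24) = 0.62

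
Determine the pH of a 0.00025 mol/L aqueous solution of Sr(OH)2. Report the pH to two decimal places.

Sr(OH)2 is a strong base (each formula unit releases 2 OH-); [OH-] = 0.0005 M.
pOH = -log(0.0005) = 3.30
pH = 14.00 - 3.30 = 10.70

pH = 10.70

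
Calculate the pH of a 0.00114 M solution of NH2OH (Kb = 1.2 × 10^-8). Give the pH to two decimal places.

NH2OH + H2O ⇌ NH3OH+ + OH-
Let x = [OH-] at equilibrium. Kb = x²/(0.00114 − x).
Since Kb ≪ C₀, x ≈ √(Kb·C₀) = 3.70 × 10^-6 M.
pOH = 5.43, so pH = 14.00 − pOH = 8.57

pH = 8.57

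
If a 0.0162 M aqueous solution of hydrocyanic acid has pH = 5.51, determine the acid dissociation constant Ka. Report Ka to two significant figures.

Ka = 5.9 × 10^-10

[H+] = 10^(-5.51) = 3.09 × 10^-6 M
At equilibrium [HA] = 0.0162 − 3.09 × 10^-6 = 1.62 × 10^-2 M
Ka = [H+][A-]/[HA] = (3.09 × 10^-6)² / 1.62 × 10^-2 = 5.9 × 10^-10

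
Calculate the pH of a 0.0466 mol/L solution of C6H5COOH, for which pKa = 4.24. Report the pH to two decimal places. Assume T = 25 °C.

C6H5COOH ⇌ C6H5COO- + H+
Ka = 10^(−4.24) = 5.75 × 10^-5
Ka = x²/(0.0466 − x) = 5.75 × 10^-5
Assume x ≪ 0.0466: x ≈ √(5.75 × 10^-5 × 0.0466) = 1.64 × 10^-3 M
(x/C₀ = 3.5% < 5%, so the approximation holds.)
pH = −log[H+] = −log(1.64 × 10^-3) = 2.79

pH = 2.79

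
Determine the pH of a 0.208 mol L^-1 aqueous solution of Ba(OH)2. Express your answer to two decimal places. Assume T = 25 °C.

pH = 13.62

Ba(OH)2 is a strong base (each formula unit releases 2 OH-); [OH-] = 0.416 M.
pOH = -log(0.416) = 0.38
pH = 14.00 - 0.38 = 13.62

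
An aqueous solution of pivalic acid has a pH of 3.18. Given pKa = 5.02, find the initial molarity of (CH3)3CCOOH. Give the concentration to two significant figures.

C₀ = 4.6 × 10^-2 M

[H+] = 10^(-3.18) = 6.61 × 10^-4 M = x
Ka = 10^(−5.02) = 9.55 × 10^-6
Ka = x²/(C₀ − x) ⇒ C₀ = x + x²/Ka
C₀ = 6.61 × 10^-4 + (6.61 × 10^-4)²/(9.55 × 10^-6) = 4.64 × 10^-2 M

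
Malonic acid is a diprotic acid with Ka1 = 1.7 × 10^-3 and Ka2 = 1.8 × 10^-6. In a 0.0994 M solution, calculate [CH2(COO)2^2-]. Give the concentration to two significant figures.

1.8 × 10^-6 M

First ionization gives [H+] ≈ [CH2(COOH)COO-] = 1.22 × 10^-2 M.
Second step: Ka2 = [H+][CH2(COO)2^2-]/[CH2(COOH)COO-] ≈ [CH2(COO)2^2-] (since [H+] ≈ [CH2(COOH)COO-]).
So [CH2(COO)2^2-] ≈ Ka2.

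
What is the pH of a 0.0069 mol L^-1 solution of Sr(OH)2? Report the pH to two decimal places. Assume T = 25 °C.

Sr(OH)2 is a strong base (each formula unit releases 2 OH-); [OH-] = 0.0138 M.
pOH = -log(0.0138) = 1.86
pH = 14.00 - 1.86 = 12.14

pH = 12.14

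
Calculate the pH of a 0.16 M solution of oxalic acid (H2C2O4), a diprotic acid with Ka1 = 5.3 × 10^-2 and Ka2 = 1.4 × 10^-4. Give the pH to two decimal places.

Ka1 ≫ Ka2, so treat the first dissociation as the only significant source of H+.
Ka1 = x²/(0.16 − x) = 5.3 × 10^-2
Solving the quadratic: x = (−Ka1 + √(Ka1² + 4·Ka1·C₀))/2 = 6.93 × 10^-2 M
pH = −log(6.93 × 10^-2) = 1.16

pH = 1.16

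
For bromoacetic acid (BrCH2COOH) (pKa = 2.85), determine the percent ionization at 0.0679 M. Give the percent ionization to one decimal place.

BrCH2COOH ⇌ BrCH2COO- + H+; let x = [H+] at equilibrium.
Ka = 10^(−2.85) = 1.41 × 10^-3
Solve x² + 0.00141x − 9.57e-05 = 0 → x = 9.10 × 10^-3 M
Fraction ionized = 9.10 × 10^-3 / 0.0679 = 0.1340 → 13.4%

13.4%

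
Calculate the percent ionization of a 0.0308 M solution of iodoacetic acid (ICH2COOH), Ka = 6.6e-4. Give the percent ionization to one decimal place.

ICH2COOH ⇌ ICH2COO- + H+; let x = [H+] at equilibrium.
Ka = x²/(C₀ − x); solving the quadratic gives x = 4.19 × 10^-3 M.
% ionization = x/C₀ × 100% = 4.19 × 10^-3/0.0308 × 100% = 13.6%

13.6%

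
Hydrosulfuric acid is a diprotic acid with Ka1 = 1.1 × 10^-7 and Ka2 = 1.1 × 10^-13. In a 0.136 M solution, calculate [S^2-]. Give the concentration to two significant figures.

1.1 × 10^-13 M

First ionization gives [H+] ≈ [HS-] = 1.22 × 10^-4 M.
Second step: Ka2 = [H+][S^2-]/[HS-] ≈ [S^2-] (since [H+] ≈ [HS-]).
So [S^2-] ≈ Ka2.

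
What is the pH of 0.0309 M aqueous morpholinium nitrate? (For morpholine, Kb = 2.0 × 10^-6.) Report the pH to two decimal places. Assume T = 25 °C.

C4H8ONH2+ is the conjugate acid of the weak base C4H8ONH.
Ka = Kw/Kb = 1.0×10^-14 / 2.0 × 10^-6 = 5.00 × 10^-9
From the ICE table, Ka = x²/(0.0309 − x) = 5.00 × 10^-9.
Neglecting x in the denominator: x = √(5.00 × 10^-9 × 0.0309) = 1.24 × 10^-5 M
Check: 0.04% ionized — well under 5%, approximation valid.
pH = −log(1.24 × 10^-5) = 4.91

pH = 4.91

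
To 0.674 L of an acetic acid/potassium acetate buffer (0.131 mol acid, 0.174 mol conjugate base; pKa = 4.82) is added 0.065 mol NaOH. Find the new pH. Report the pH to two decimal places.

pH = 5.38

After neutralization: n(CH3COOH) = 0.066 mol, n(CH3COO-) = 0.239 mol.
Henderson–Hasselbalch with mole ratio 0.239/0.066: pH = 4.82 + (+0.559)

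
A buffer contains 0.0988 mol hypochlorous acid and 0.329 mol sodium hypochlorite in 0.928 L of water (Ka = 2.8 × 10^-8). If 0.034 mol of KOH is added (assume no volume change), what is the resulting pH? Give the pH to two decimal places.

After neutralization: n(HOCl) = 0.0648 mol, n(OCl-) = 0.363 mol.
pKa = −log(2.8 × 10^-8) = 7.553
Henderson–Hasselbalch with mole ratio 0.363/0.0648: pH = 7.553 + (+0.748)

pH = 8.30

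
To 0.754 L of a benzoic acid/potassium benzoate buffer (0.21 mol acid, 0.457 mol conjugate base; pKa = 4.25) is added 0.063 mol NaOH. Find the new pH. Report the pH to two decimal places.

After neutralization: n(C6H5COOH) = 0.147 mol, n(C6H5COO-) = 0.52 mol.
Henderson–Hasselbalch with mole ratio 0.52/0.147: pH = 4.25 + (+0.549)

pH = 4.80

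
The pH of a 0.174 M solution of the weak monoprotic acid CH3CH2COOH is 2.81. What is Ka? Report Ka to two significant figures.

[H+] = 10^(-2.81) = 1.55 × 10^-3 M
At equilibrium [HA] = 0.174 − 1.55 × 10^-3 = 1.72 × 10^-1 M
Ka = [H+][A-]/[HA] = (1.55 × 10^-3)² / 1.72 × 10^-1 = 1.4 × 10^-5

Ka = 1.4 × 10^-5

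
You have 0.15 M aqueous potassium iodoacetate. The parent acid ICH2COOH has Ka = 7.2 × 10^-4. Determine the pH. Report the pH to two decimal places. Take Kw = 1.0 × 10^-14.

ICH2COO- is the conjugate base of the weak acid ICH2COOH.
Kb = Kw/Ka = 1.0×10^-14 / 7.2 × 10^-4 = 1.39 × 10^-11
From the ICE table, Kb = [OH-]²/(0.15 − [OH-]) = 1.39 × 10^-11.
Since Kb ≪ C₀, [OH-] ≈ √(Kb·C₀) = 1.44 × 10^-6 M.
pOH = −log(1.44 × 10^-6) = 5.84; pH = 14.00 − 5.84 = 8.16

pH = 8.16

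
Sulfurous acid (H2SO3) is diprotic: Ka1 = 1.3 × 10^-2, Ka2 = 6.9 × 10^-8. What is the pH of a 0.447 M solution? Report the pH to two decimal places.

Ka1 ≫ Ka2, so treat the first dissociation as the only significant source of H+.
Ka1 = x²/(0.447 − x) = 1.3 × 10^-2
Solving the quadratic: x = (−Ka1 + √(Ka1² + 4·Ka1·C₀))/2 = 7.00 × 10^-2 M
pH = −log(7.00 × 10^-2) = 1.15

pH = 1.15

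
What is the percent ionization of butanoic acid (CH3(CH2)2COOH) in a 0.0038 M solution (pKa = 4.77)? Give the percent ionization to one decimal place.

CH3(CH2)2COOH ⇌ CH3(CH2)2COO- + H+; let x = [H+] at equilibrium.
Ka = 10^(−4.77) = 1.70 × 10^-5
Ka = x²/(C₀ − x); solving the quadratic gives x = 2.46 × 10^-4 M.
% ionization = x/C₀ × 100% = 2.46 × 10^-4/0.0038 × 100% = 6.5%

6.5%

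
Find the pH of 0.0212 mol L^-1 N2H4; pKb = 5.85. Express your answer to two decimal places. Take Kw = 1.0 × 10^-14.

N2H4 + H2O ⇌ N2H5+ + OH-
Kb = 10^(−5.85) = 1.41 × 10^-6
Kb = x²/(0.0212 − x) = 1.41 × 10^-6
Neglecting x in the denominator: x = √(1.41 × 10^-6 × 0.0212) = 1.73 × 10^-4 M
pOH = 3.76, so pH = 14.00 − pOH = 10.24

pH = 10.24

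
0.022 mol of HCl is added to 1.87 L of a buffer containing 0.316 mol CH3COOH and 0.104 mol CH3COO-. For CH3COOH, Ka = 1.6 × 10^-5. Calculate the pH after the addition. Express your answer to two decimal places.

After neutralization: n(CH3COOH) = 0.338 mol, n(CH3COO-) = 0.082 mol.
pKa = −log(1.6 × 10^-5) = 4.796
Henderson–Hasselbalch with mole ratio 0.082/0.338: pH = 4.796 + (-0.615)

pH = 4.18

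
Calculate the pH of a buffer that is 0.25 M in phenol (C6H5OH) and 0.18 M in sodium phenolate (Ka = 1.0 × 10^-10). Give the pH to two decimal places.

pKa = −log(1.0 × 10^-10) = 10.000
pH = pKa + log([A⁻]/[HA]) = 10.000 + log(0.18/0.25)
pH = 10.000 + (-0.143) = 9.86

pH = 9.86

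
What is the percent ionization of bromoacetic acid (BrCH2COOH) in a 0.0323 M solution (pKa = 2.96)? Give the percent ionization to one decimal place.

16.8%

BrCH2COOH ⇌ BrCH2COO- + H+; let x = [H+] at equilibrium.
Ka = 10^(−2.96) = 1.10 × 10^-3
Solve x² + 0.0011x − 3.55e-05 = 0 → x = 5.44 × 10^-3 M
Fraction ionized = 5.44 × 10^-3 / 0.0323 = 0.1684 → 16.8%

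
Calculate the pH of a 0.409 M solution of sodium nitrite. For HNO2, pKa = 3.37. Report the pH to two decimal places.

pH = 8.49

NO2- is the conjugate base of the weak acid HNO2.
Ka = 10^(−3.37) = 4.27 × 10^-4
Kb = Kw/Ka = 1.0×10^-14 / 4.27 × 10^-4 = 2.34 × 10^-11
Let x = [OH-] at equilibrium. Kb = x²/(0.409 − x).
Since Kb ≪ C₀, x ≈ √(Kb·C₀) = 3.09 × 10^-6 M.
(x/C₀ = 0.00076% < 5%, so the approximation holds.)
pOH = 5.51, so pH = 14.00 − pOH = 8.49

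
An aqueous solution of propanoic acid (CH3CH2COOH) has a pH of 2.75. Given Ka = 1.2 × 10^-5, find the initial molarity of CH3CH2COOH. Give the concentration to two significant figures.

C₀ = 2.7 × 10^-1 M

[H+] = 10^(-2.75) = 1.78 × 10^-3 M = x
Ka = x²/(C₀ − x) ⇒ C₀ = x + x²/Ka
C₀ = 1.78 × 10^-3 + (1.78 × 10^-3)²/(1.2 × 10^-5) = 2.66 × 10^-1 M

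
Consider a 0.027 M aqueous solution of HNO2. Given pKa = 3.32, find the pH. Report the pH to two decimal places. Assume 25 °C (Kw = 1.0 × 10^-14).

pH = 2.47

HNO2 ⇌ NO2- + H+
Ka = 10^(−3.32) = 4.79 × 10^-4
From the ICE table, Ka = x²/(0.027 − x) = 4.79 × 10^-4.
x is not negligible relative to C₀; solve x² + 0.000479·x − 1.29e-05 = 0.
x = [−0.000479 + √(0.000479² + 5.17e-05)]/2 = 3.36 × 10^-3 M
pH = −log[H+] = −log(3.36 × 10^-3) = 2.47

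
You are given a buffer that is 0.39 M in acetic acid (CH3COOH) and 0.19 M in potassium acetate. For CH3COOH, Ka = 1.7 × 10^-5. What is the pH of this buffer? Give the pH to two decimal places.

pKa = −log(1.7 × 10^-5) = 4.770
Using pH = pKa + log([base]/[acid]) with [base]/[acid] = 0.19/0.39:
pH = 4.770 + (-0.312) = 4.46

pH = 4.46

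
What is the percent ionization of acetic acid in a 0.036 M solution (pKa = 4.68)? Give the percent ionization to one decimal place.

CH3COOH ⇌ CH3COO- + H+; let x = [H+] at equilibrium.
Ka = 10^(−4.68) = 2.09 × 10^-5
x ≈ √(Ka·C₀) = √(2.09 × 10^-5 × 0.036) = 8.67 × 10^-4 M
% ionization = x/C₀ × 100% = 8.67 × 10^-4/0.036 × 100% = 2.4%

2.4%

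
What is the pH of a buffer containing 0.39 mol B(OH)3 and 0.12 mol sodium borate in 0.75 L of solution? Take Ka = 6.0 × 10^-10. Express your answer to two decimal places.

pH = 8.71

pKa = −log(6.0 × 10^-10) = 9.222
pH = pKa + log([A⁻]/[HA]) = 9.222 + log(0.12/0.39)
pH = 9.222 + (-0.512) = 8.71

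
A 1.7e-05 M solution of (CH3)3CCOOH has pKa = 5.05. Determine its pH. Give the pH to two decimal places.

pH = 5.06

(CH3)3CCOOH ⇌ (CH3)3CCOO- + H+
Ka = 10^(−5.05) = 8.91 × 10^-6
Let x = [H+] at equilibrium. Ka = x²/(1.7e-05 − x).
x is not negligible relative to C₀; solve x² + 8.91e-06·x − 1.51e-10 = 0.
x = [−8.91e-06 + √(8.91e-06² + 6.06e-10)]/2 = 8.63 × 10^-6 M
pH = −log[H+] = −log(8.63 × 10^-6) = 5.06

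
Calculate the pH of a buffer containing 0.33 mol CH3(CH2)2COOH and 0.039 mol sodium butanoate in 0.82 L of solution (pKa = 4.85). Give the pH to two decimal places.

Henderson–Hasselbalch: pH = pKa + log([CH3(CH2)2COO-]/[CH3(CH2)2COOH]) = 4.85 + log(0.039/0.33)
pH = 4.85 + (-0.927) = 3.92

pH = 3.92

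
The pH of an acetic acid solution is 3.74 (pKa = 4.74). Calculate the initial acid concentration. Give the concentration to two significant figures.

C₀ = 2.0 × 10^-3 M

[H+] = 10^(-3.74) = 1.82 × 10^-4 M = x
Ka = 10^(−4.74) = 1.82 × 10^-5
Ka = x²/(C₀ − x) ⇒ C₀ = x + x²/Ka
C₀ = 1.82 × 10^-4 + (1.82 × 10^-4)²/(1.82 × 10^-5) = 2.00 × 10^-3 M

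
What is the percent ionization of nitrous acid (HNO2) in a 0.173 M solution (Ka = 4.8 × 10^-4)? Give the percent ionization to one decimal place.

5.1%

HNO2 ⇌ NO2- + H+; let x = [H+] at equilibrium.
Solve x² + 0.00048x − 8.3e-05 = 0 → x = 8.88 × 10^-3 M
Fraction ionized = 8.88 × 10^-3 / 0.173 = 0.0513 → 5.1%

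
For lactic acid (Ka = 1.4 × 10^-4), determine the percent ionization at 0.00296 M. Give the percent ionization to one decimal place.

19.5%

CH3CH(OH)COOH ⇌ CH3CH(OH)COO- + H+; let x = [H+] at equilibrium.
Solve x² + 0.00014x − 4.14e-07 = 0 → x = 5.78 × 10^-4 M
Fraction ionized = 5.78 × 10^-4 / 0.00296 = 0.1953 → 19.5%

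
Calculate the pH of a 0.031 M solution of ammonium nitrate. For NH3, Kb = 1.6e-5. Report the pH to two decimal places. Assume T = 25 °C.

pH = 5.36

NH4+ is the conjugate acid of the weak base NH3.
Ka = Kw/Kb = 1.0×10^-14 / 1.6 × 10^-5 = 6.25 × 10^-10
Ka = [H+]²/(0.031 − [H+]) = 6.25 × 10^-10
Assume [H+] ≪ 0.031: [H+] ≈ √(6.25 × 10^-10 × 0.031) = 4.40 × 10^-6 M
Check: 0.014% ionized — well under 5%, approximation valid.
pH = −log[H+] = −log(4.40 × 10^-6) = 5.36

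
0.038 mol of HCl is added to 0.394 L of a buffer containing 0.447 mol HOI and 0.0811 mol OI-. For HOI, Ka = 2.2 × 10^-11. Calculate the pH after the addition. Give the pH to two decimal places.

pH = 9.61

Added H+ converts OI- to HOI: HOI → 0.485 mol, OI- → 0.0431 mol.
pKa = −log(2.2 × 10^-11) = 10.658
pH = pKa + log([A⁻]/[HA]) = 10.658 + log(0.0431/0.485) = 10.658 -1.051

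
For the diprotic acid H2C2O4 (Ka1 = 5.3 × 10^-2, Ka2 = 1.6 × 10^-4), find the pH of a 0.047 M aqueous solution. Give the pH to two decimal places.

pH = 1.52

Ka1 ≫ Ka2, so treat the first dissociation as the only significant source of H+.
Ka1 = x²/(0.047 − x) = 5.3 × 10^-2
Solving the quadratic: x = (−Ka1 + √(Ka1² + 4·Ka1·C₀))/2 = 3.00 × 10^-2 M
pH = −log(3.00 × 10^-2) = 1.52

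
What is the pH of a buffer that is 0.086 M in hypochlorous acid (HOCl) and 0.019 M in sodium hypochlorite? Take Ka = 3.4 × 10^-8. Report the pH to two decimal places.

pH = 6.81

pKa = −log(3.4 × 10^-8) = 7.469
pH = pKa + log([A⁻]/[HA]) = 7.469 + log(0.019/0.086)
pH = 7.469 + (-0.656) = 6.81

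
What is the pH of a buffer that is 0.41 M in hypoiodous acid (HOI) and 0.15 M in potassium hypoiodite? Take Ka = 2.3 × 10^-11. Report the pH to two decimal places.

pH = 10.20

pKa = −log(2.3 × 10^-11) = 10.638
pH = pKa + log([A⁻]/[HA]) = 10.638 + log(0.15/0.41)
pH = 10.638 + (-0.437) = 10.20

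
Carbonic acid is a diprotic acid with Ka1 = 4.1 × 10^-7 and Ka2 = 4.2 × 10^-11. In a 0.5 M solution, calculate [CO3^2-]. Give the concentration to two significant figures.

First ionization gives [H+] ≈ [HCO3-] = 4.53 × 10^-4 M.
Second step: Ka2 = [H+][CO3^2-]/[HCO3-] ≈ [CO3^2-] (since [H+] ≈ [HCO3-]).
So [CO3^2-] ≈ Ka2.

4.2 × 10^-11 M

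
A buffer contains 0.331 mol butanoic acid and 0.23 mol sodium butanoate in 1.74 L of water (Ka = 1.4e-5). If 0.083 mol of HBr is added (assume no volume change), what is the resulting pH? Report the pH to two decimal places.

pH = 4.40

Added H+ converts CH3(CH2)2COO- to CH3(CH2)2COOH: CH3(CH2)2COOH → 0.414 mol, CH3(CH2)2COO- → 0.147 mol.
pKa = −log(1.4 × 10^-5) = 4.854
Henderson–Hasselbalch with mole ratio 0.147/0.414: pH = 4.854 + (-0.450)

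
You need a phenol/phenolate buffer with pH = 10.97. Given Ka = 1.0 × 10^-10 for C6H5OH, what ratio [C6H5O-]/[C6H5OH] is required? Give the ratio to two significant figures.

pKa = -log(1.0 × 10^-10) = 10.000
pH = pKa + log(r) ⇒ log(r) = 10.97 − 10.000 = +0.970
r = [C6H5O-]/[C6H5OH] = 10^(+0.970) = 9.33

ratio = 9.3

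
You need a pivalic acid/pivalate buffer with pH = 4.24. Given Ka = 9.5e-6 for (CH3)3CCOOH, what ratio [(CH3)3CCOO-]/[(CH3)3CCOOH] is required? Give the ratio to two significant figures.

pKa = -log(9.5 × 10^-6) = 5.022
pH = pKa + log(r) ⇒ log(r) = 4.24 − 5.022 = -0.782
r = [(CH3)3CCOO-]/[(CH3)3CCOOH] = 10^(-0.782) = 0.165

ratio = 0.17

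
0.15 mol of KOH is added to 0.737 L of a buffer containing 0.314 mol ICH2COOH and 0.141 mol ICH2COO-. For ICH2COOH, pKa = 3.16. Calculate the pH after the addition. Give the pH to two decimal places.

pH = 3.41

OH- converts ICH2COOH to ICH2COO-: ICH2COOH → 0.164 mol, ICH2COO- → 0.291 mol.
Henderson–Hasselbalch with mole ratio 0.291/0.164: pH = 3.16 + (+0.249)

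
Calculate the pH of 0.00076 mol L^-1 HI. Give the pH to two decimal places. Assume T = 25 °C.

pH = 3.12

HI is a strong acid and dissociates completely, so [H+] = 0.00076 M.
pH = -log(0.00076) = 3.12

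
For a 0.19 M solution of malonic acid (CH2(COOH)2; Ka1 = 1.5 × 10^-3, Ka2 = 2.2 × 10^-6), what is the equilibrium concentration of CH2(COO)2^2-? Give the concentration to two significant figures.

First ionization gives [H+] ≈ [CH2(COOH)COO-] = 1.61 × 10^-2 M.
Second step: Ka2 = [H+][CH2(COO)2^2-]/[CH2(COOH)COO-] ≈ [CH2(COO)2^2-] (since [H+] ≈ [CH2(COOH)COO-]).
So [CH2(COO)2^2-] ≈ Ka2.

2.2 × 10^-6 M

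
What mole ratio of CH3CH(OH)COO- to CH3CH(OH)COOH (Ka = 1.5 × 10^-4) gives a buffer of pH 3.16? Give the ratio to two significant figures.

pKa = -log(1.5 × 10^-4) = 3.824
pH = pKa + log(r) ⇒ log(r) = 3.16 − 3.824 = -0.664
r = [CH3CH(OH)COO-]/[CH3CH(OH)COOH] = 10^(-0.664) = 0.217

ratio = 0.22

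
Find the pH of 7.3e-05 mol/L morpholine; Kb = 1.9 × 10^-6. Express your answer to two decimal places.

C4H8ONH + H2O ⇌ C4H8ONH2+ + OH-
Kb = [OH-]²/(7.3e-05 − [OH-]) = 1.9 × 10^-6
[OH-] is not negligible relative to C₀; solve [OH-]² + 1.9e-06·[OH-] − 1.39e-10 = 0.
[OH-] = (−Kb + √(Kb² + 4·Kb·C₀))/2 = 1.09 × 10^-5 M
pOH = 4.96, so pH = 14.00 − pOH = 9.04

pH = 9.04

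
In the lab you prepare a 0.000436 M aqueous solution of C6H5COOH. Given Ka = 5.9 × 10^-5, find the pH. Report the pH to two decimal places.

pH = 3.87

C6H5COOH ⇌ C6H5COO- + H+
Let x = [H+] at equilibrium. Ka = x²/(0.000436 − x).
The 5% rule fails; solving x² + Ka·x − Ka·C₀ = 0 exactly:
x = [−5.9e-05 + √(5.9e-05² + 1.03e-07)]/2 = 1.34 × 10^-4 M
pH = −log(1.34 × 10^-4) = 3.87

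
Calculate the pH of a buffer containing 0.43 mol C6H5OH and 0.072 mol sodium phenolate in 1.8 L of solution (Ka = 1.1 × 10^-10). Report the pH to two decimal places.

pKa = −log(1.1 × 10^-10) = 9.959
Henderson–Hasselbalch: pH = pKa + log([C6H5O-]/[C6H5OH]) = 9.959 + log(0.072/0.43)
pH = 9.959 + (-0.776) = 9.18

pH = 9.18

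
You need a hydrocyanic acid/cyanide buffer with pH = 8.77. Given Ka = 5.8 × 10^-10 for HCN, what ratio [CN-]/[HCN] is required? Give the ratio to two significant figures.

ratio = 0.34

pKa = -log(5.8 × 10^-10) = 9.237
pH = pKa + log(r) ⇒ log(r) = 8.77 − 9.237 = -0.467
r = [CN-]/[HCN] = 10^(-0.467) = 0.341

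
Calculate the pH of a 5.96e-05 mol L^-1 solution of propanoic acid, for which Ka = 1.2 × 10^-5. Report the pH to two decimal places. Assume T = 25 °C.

pH = 4.67

CH3CH2COOH ⇌ CH3CH2COO- + H+
Let x = [H+] at equilibrium. Ka = x²/(5.96e-05 − x).
Here C₀/Ka ≈ 4.97, so the small-x approximation fails. Use the quadratic:
x = [−1.2e-05 + √(1.2e-05² + 2.86e-09)]/2 = 2.14 × 10^-5 M
pH = −log[H+] = −log(2.14 × 10^-5) = 4.67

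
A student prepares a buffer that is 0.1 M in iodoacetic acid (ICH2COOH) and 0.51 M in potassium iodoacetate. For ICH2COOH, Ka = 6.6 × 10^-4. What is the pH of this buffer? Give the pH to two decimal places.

pKa = −log(6.6 × 10^-4) = 3.180
Using pH = pKa + log([base]/[acid]) with [base]/[acid] = 0.51/0.1:
pH = 3.180 + (+0.708) = 3.89

pH = 3.89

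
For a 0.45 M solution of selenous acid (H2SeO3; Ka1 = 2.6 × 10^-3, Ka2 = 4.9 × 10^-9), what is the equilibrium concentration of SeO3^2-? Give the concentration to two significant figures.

First ionization gives [H+] ≈ [HSeO3-] = 3.29 × 10^-2 M.
Second step: Ka2 = [H+][SeO3^2-]/[HSeO3-] ≈ [SeO3^2-] (since [H+] ≈ [HSeO3-]).
So [SeO3^2-] ≈ Ka2.

4.9 × 10^-9 M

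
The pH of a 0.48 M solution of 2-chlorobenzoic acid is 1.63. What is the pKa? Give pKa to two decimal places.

pKa = 2.92

[H+] = 10^(-1.63) = 2.34 × 10^-2 M
At equilibrium [HA] = 0.48 − 2.34 × 10^-2 = 4.57 × 10^-1 M
Ka = [H+][A-]/[HA] = (2.34 × 10^-2)² / 4.57 × 10^-1 = 1.20 × 10^-3
pKa = -log(1.20 × 10^-3) = 2.92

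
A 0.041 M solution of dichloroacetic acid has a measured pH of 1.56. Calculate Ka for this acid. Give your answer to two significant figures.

[H+] = 10^(-1.56) = 2.75 × 10^-2 M
At equilibrium [HA] = 0.041 − 2.75 × 10^-2 = 1.35 × 10^-2 M
Ka = [H+][A-]/[HA] = (2.75 × 10^-2)² / 1.35 × 10^-2 = 5.6 × 10^-2

Ka = 5.6 × 10^-2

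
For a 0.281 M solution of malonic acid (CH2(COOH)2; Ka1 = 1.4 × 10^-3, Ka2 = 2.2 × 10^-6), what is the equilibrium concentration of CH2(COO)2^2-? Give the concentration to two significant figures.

First ionization gives [H+] ≈ [CH2(COOH)COO-] = 1.91 × 10^-2 M.
Second step: Ka2 = [H+][CH2(COO)2^2-]/[CH2(COOH)COO-] ≈ [CH2(COO)2^2-] (since [H+] ≈ [CH2(COOH)COO-]).
So [CH2(COO)2^2-] ≈ Ka2.

2.2 × 10^-6 M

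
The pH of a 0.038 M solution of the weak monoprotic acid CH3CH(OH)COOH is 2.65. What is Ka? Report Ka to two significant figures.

[H+] = 10^(-2.65) = 2.24 × 10^-3 M
At equilibrium [HA] = 0.038 − 2.24 × 10^-3 = 3.58 × 10^-2 M
Ka = [H+][A-]/[HA] = (2.24 × 10^-3)² / 3.58 × 10^-2 = 1.4 × 10^-4

Ka = 1.4 × 10^-4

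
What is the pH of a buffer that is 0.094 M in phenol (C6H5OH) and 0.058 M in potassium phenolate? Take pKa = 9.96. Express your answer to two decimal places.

pH = 9.75

Using pH = pKa + log([base]/[acid]) with [base]/[acid] = 0.058/0.094:
pH = 9.96 + (-0.210) = 9.75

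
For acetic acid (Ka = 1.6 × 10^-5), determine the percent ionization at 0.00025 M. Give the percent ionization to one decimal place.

CH3COOH ⇌ CH3COO- + H+; let x = [H+] at equilibrium.
Solve x² + 1.6e-05x − 4e-09 = 0 → x = 5.57 × 10^-5 M
Fraction ionized = 5.57 × 10^-5 / 0.00025 = 0.2228 → 22.3%

22.3%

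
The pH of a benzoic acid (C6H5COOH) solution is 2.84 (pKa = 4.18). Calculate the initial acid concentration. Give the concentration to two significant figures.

[H+] = 10^(-2.84) = 1.45 × 10^-3 M = x
Ka = 10^(−4.18) = 6.61 × 10^-5
Ka = x²/(C₀ − x) ⇒ C₀ = x + x²/Ka
C₀ = 1.45 × 10^-3 + (1.45 × 10^-3)²/(6.61 × 10^-5) = 3.33 × 10^-2 M

C₀ = 3.3 × 10^-2 M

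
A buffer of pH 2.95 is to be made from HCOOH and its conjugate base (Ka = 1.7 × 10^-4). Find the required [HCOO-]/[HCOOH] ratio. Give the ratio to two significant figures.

pKa = -log(1.7 × 10^-4) = 3.770
pH = pKa + log(r) ⇒ log(r) = 2.95 − 3.770 = -0.820
r = [HCOO-]/[HCOOH] = 10^(-0.820) = 0.151

ratio = 0.15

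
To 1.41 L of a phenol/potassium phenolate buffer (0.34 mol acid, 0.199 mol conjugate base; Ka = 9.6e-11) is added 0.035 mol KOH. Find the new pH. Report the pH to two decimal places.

After neutralization: n(C6H5OH) = 0.305 mol, n(C6H5O-) = 0.234 mol.
pKa = −log(9.6 × 10^-11) = 10.018
pH = pKa + log(n_C6H5O-/n_C6H5OH) = 10.018 + log(0.234/0.305) = 10.018 + (-0.115)

pH = 9.90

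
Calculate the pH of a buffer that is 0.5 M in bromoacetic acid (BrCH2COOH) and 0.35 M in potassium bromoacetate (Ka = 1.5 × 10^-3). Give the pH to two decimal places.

pKa = −log(1.5 × 10^-3) = 2.824
Using pH = pKa + log([base]/[acid]) with [base]/[acid] = 0.35/0.5:
pH = 2.824 + (-0.155) = 2.67

pH = 2.67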